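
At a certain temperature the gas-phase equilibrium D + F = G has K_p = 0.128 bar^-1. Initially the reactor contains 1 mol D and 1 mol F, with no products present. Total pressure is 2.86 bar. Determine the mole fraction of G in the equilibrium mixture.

Take 1 mol D as basis and let X be its fractional conversion, so ξ = X.
Moles: n_D = 1 − X; n_F = 1 − X; n_G = X.
Total moles n_T = 2 − X.
With p_i = (n_i/n_T)P, K_p = p_G / (p_D p_F).
Substituting and setting equal to 0.128 bar^-1 gives a polynomial in X; the root in (0,1) is X = 0.144.
Then n_G = 0.144, n_T = 1.86, so y_G = 0.078.

y_G = 0.078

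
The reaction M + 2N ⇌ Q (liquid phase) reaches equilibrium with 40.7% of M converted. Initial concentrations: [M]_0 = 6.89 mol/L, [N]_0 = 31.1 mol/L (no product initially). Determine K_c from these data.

K_c = 0.00106 (mol/L)^-2

Let X = conversion of M.
Concentrations: [M] = 6.89 − 6.89X; [N] = 31.1 − 13.8X; [Q] = 6.89X.
At X = 0.407: [M] = 4.09, [N] = 25.5, [Q] = 2.8.
K_c = [Q] / ([M] [N]^2) = 0.00106 (mol/L)^-2.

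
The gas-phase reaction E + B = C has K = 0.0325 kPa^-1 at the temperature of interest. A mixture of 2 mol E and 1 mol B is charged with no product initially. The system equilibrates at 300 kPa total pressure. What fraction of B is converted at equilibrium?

X = 0.840

Basis: 1 mol B initially; let X = conversion of B. Extent ξ = X.
Species balance: n_E = 2 − X; n_B = 1 − X; n_C = X.
Summing: n_T = 3 − X.
With p_i = (n_i/n_T)P, K = p_C / (p_E p_B).
This yields a degree-2 equation in X; solving on (0,1), X = 0.840.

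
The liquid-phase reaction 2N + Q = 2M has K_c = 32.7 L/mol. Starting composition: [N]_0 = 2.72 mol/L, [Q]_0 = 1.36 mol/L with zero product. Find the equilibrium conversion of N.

X = 0.764

Let X = conversion of N; extent ξ = 2.72X/2 mol/L.
Concentrations: [N] = 2.72 − 2.72X; [Q] = 1.36 − 1.36X; [M] = 2.72X.
K_c = [M]^2 / ([N]^2 [Q]).
Setting equal to 32.7 and solving for X on (0,1) gives X = 0.764.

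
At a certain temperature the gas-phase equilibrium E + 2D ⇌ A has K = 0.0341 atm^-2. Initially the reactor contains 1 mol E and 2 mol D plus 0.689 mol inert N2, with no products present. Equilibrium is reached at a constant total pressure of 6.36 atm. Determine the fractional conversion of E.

X = 0.237

Take 1 mol E as basis and let X be its fractional conversion, so ξ = X.
Species balance: n_E = 1 − X; n_D = 2 − 2X; n_A = X; n_I = 0.689 (inert).
Summing: n_T = 3.69 − 2X.
Mole fractions y_i = n_i/n_T; K = p_A / (p_E p_D^2) with p_i = y_i·P.
This yields a degree-3 equation in X; solving on (0,1), X = 0.237.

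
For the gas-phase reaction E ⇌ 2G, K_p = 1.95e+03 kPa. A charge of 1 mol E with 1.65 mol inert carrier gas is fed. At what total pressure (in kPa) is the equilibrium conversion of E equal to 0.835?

Let X = conversion of E (basis 1 mol E); extent of reaction ξ = X.
Species balance: n_E = 1 − X; n_G = 2X; n_I = 1.65 (inert).
n_T = Σnᵢ = 2.65 + X.
K_p = p_G^2 / (p_E) with p_i = (n_i/n_T)·P.
At X = 0.835: the mole-fraction product g(X) = Π y_i^ν_i = 4.85. Since K_p = g(X)·P^{1}, P = (K_p/g)^(1/1) = (1.95e+03/4.85)^(1/1) = 402 kPa.

P = 402 kPa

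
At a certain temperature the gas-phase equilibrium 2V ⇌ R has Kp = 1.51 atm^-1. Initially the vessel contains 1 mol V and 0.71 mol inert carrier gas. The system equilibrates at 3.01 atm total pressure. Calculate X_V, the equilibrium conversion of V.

X = 0.680

Basis: 1 mol V initially; let X = conversion of V. Extent ξ = 0.5X.
Mole table: n_V = 1 − X; n_R = 0.5X; n_I = 0.71 (inert).
Summing: n_T = 1.71 − 0.5X.
Mole fractions y_i = n_i/n_T; Kp = p_R / (p_V^2) with p_i = y_i·P.
Substituting and setting equal to 1.51 atm^-1 gives a polynomial in X; the root in (0,1) is X = 0.680.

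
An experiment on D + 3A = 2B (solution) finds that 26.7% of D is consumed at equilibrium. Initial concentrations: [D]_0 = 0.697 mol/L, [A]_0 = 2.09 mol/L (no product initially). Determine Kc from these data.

Kc = 0.0755 (mol/L)^-2

Let X = conversion of D.
Concentrations: [D] = 0.697 − 0.697X; [A] = 2.09 − 2.09X; [B] = 1.39X.
At X = 0.267: [D] = 0.511, [A] = 1.53, [B] = 0.372.
Kc = [B]^2 / ([D] [A]^3) = 0.0755 (mol/L)^-2.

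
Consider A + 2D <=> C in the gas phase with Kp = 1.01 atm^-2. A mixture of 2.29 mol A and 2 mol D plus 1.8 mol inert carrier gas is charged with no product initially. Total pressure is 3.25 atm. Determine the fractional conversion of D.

X = 0.565

Basis: 2 mol D initially; let X = conversion of D. Extent ξ = X.
Mole table: n_A = 2.29 − X; n_D = 2 − 2X; n_C = X; n_I = 1.8 (inert).
Summing: n_T = 6.09 − 2X.
y_i = n_i/n_T, p_i = y_i·P. Kp = p_C / (p_A p_D^2).
Setting this equal to 1.01 atm^-2 and taking the physical root (0 < X < 1) gives X = 0.565.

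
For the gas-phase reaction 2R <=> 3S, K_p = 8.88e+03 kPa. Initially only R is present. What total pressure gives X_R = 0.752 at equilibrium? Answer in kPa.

P = 524 kPa

Let X = conversion of R (basis 1 mol R); extent of reaction ξ = 0.5X.
Mole table: n_R = 1 − X; n_S = 1.5X.
Summing: n_T = 1 + 0.5X.
K_p = p_S^3 / (p_R^2) with p_i = (n_i/n_T)·P.
At X = 0.752: the mole-fraction product g(X) = Π y_i^ν_i = 16.96. Since K_p = g(X)·P^{1}, P = (K_p/g)^(1/1) = (8.88e+03/16.96)^(1/1) = 524 kPa.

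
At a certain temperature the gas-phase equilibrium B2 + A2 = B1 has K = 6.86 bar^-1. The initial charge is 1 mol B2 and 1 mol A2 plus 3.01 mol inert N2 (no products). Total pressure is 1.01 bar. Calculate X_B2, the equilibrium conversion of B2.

Take 1 mol B2 as basis and let X be its fractional conversion, so ξ = X.
Mole table: n_B2 = 1 − X; n_A2 = 1 − X; n_B1 = X; n_I = 3.01 (inert).
Total moles n_T = 5.01 − X.
With p_i = (n_i/n_T)P, K = p_B1 / (p_B2 p_A2).
Substituting and setting equal to 6.86 bar^-1 gives a polynomial in X; the root in (0,1) is X = 0.454.

X = 0.454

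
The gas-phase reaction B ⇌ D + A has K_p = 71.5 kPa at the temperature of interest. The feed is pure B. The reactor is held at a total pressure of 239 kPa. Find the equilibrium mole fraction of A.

Let X = conversion of B (basis 1 mol B); extent of reaction ξ = X.
Species balance: n_B = 1 − X; n_D = X; n_A = X.
Summing: n_T = 1 + X.
y_i = n_i/n_T, p_i = y_i·P. K_p = p_D p_A / (p_B).
Setting this equal to 71.5 kPa and taking the physical root (0 < X < 1) gives X = 0.480.
Then n_A = 0.48, n_T = 1.48, so y_A = 0.324.

y_A = 0.324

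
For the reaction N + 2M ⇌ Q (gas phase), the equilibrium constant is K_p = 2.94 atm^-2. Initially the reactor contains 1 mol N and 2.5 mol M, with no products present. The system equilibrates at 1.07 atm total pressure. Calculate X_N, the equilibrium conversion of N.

Let X = conversion of N (basis 1 mol N); extent of reaction ξ = X.
Mole table: n_N = 1 − X; n_M = 2.5 − 2X; n_Q = X.
Summing: n_T = 3.5 − 2X.
Mole fractions y_i = n_i/n_T; K_p = p_Q / (p_N p_M^2) with p_i = y_i·P.
Setting this equal to 2.94 atm^-2 and taking the physical root (0 < X < 1) gives X = 0.538.

X = 0.538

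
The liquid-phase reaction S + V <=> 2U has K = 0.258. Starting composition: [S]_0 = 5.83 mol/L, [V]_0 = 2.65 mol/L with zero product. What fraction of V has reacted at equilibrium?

Let X = conversion of V; extent ξ = 2.65·X mol/L.
Concentrations: [S] = 5.83 − 2.65X; [V] = 2.65 − 2.65X; [U] = 5.3X.
K = [U]^2 / ([S] [V]).
This equals 0.258 at X = 0.294 (the root in 0 < X < 1).

X = 0.294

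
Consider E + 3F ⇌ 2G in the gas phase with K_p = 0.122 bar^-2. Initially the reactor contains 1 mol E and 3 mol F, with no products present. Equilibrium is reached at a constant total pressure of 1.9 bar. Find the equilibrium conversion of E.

X = 0.267

Basis: 1 mol E initially; let X = conversion of E. Extent ξ = X.
Species balance: n_E = 1 − X; n_F = 3 − 3X; n_G = 2X.
Summing: n_T = 4 − 2X.
With p_i = (n_i/n_T)P, K_p = p_G^2 / (p_E p_F^3).
Substituting and setting equal to 0.122 bar^-2 gives a polynomial in X; the root in (0,1) is X = 0.267.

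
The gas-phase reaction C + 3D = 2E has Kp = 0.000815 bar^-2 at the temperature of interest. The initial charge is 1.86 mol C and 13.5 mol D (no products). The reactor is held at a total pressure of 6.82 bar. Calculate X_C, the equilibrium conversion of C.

X = 0.192

Basis: 1.86 mol C initially; let X = conversion of C. Extent ξ = 1.86X.
Mole table: n_C = 1.86 − 1.86X; n_D = 13.5 − 5.58X; n_E = 3.72X.
Total moles n_T = 15.4 − 3.72X.
With p_i = (n_i/n_T)P, Kp = p_E^2 / (p_C p_D^3).
Equating to 0.000815 bar^-2 and solving on 0 < X < 1: X = 0.192.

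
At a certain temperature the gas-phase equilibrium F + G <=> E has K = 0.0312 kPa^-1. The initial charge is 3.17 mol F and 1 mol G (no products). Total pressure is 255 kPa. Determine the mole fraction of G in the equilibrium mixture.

Basis: 1 mol G initially; let X = conversion of G. Extent ξ = X.
Moles: n_F = 3.17 − X; n_G = 1 − X; n_E = X.
Total moles n_T = 4.17 − X.
y_i = n_i/n_T, p_i = y_i·P. K = p_E / (p_F p_G).
Setting this equal to 0.0312 kPa^-1 and taking the physical root (0 < X < 1) gives X = 0.848.
Then n_G = 0.152, n_T = 3.32, so y_G = 0.046.

y_G = 0.046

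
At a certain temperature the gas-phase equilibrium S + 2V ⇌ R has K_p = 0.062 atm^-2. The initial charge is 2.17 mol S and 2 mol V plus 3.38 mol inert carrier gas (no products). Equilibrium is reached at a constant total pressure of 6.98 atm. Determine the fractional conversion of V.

Take 2 mol V as basis and let X be its fractional conversion, so ξ = X.
Mole table: n_S = 2.17 − X; n_V = 2 − 2X; n_R = X; n_I = 3.38 (inert).
n_T = Σnᵢ = 7.55 − 2X.
Mole fractions y_i = n_i/n_T; K_p = p_R / (p_S p_V^2) with p_i = y_i·P.
Substituting and setting equal to 0.062 atm^-2 gives a polynomial in X; the root in (0,1) is X = 0.257.

X = 0.257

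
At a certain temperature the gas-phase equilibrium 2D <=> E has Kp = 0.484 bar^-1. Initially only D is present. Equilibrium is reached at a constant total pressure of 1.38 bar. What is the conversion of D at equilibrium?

X = 0.478

Let X = conversion of D (basis 1 mol D); extent of reaction ξ = 0.5X.
Moles: n_D = 1 − X; n_E = 0.5X.
Summing: n_T = 1 − 0.5X.
With p_i = (n_i/n_T)P, Kp = p_E / (p_D^2).
Equating to 0.484 bar^-1 and solving on 0 < X < 1: X = 0.478.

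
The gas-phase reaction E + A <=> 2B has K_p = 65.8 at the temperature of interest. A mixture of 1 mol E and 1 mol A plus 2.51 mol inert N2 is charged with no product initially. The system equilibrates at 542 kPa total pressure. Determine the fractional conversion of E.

X = 0.802

Take 1 mol E as basis and let X be its fractional conversion, so ξ = X.
Moles: n_E = 1 − X; n_A = 1 − X; n_B = 2X; n_I = 2.51 (inert).
Total moles n_T = 4.51 (Δν = 0, constant).
y_i = n_i/n_T, p_i = y_i·P. K_p = p_B^2 / (p_E p_A).
Substituting and setting equal to 65.8 gives a polynomial in X; the root in (0,1) is X = 0.802.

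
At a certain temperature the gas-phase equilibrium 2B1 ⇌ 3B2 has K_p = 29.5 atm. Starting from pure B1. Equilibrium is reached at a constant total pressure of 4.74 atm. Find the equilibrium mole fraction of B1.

y_B1 = 0.257

Let X = conversion of B1 (basis 1 mol B1); extent of reaction ξ = 0.5X.
Mole table: n_B1 = 1 − X; n_B2 = 1.5X.
Total moles n_T = 1 + 0.5X.
With p_i = (n_i/n_T)P, K_p = p_B2^3 / (p_B1^2).
Substituting and setting equal to 29.5 atm gives a polynomial in X; the root in (0,1) is X = 0.659.
Then n_B1 = 0.341, n_T = 1.33, so y_B1 = 0.257.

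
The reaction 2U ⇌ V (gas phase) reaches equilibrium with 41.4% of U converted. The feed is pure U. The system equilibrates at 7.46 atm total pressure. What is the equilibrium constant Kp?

Kp = 0.0641 atm^-1

Basis: 1 mol U initially; let X = conversion of U. Extent ξ = 0.5X.
Moles: n_U = 1 − X; n_V = 0.5X.
n_T = Σnᵢ = 1 − 0.5X.
At X = 0.414: n_U = 0.586, n_V = 0.207, n_T = 0.793.
p_i = (n_i/n_T)·P. Kp = p_V / (p_U^2) = 0.0641 atm^-1.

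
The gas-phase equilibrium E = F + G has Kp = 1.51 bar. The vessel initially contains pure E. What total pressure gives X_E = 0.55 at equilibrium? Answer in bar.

P = 3.48 bar

Take 1 mol E as basis and let X be its fractional conversion, so ξ = X.
Species balance: n_E = 1 − X; n_F = X; n_G = X.
Summing: n_T = 1 + X.
Kp = p_F p_G / (p_E) with p_i = (n_i/n_T)·P.
At X = 0.55: the mole-fraction product g(X) = Π y_i^ν_i = 0.4337. Since Kp = g(X)·P^{1}, P = (Kp/g)^(1/1) = (1.51/0.4337)^(1/1) = 3.48 bar.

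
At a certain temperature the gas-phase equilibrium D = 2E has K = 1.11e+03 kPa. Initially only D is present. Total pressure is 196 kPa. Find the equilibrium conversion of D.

Let X = conversion of D (basis 1 mol D); extent of reaction ξ = X.
Moles: n_D = 1 − X; n_E = 2X.
n_T = Σnᵢ = 1 + X.
Mole fractions y_i = n_i/n_T; K = p_E^2 / (p_D) with p_i = y_i·P.
Setting this equal to 1.11e+03 kPa and taking the physical root (0 < X < 1) gives X = 0.766.

X = 0.766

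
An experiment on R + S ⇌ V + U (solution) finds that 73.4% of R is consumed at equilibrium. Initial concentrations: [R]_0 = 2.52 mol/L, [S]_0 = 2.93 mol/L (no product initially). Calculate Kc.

Let X = conversion of R.
Concentrations: [R] = 2.52 − 2.52X; [S] = 2.93 − 2.52X; [V] = 2.52X; [U] = 2.52X.
At X = 0.734: [R] = 0.67, [S] = 1.08, [V] = 1.85, [U] = 1.85.
Kc = [V] [U] / ([R] [S]) = 4.72.

Kc = 4.72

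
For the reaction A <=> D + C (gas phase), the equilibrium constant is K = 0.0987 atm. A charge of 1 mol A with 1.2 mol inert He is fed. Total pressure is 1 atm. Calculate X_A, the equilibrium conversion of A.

X = 0.394

Take 1 mol A as basis and let X be its fractional conversion, so ξ = X.
Mole table: n_A = 1 − X; n_D = X; n_C = X; n_I = 1.2 (inert).
Summing: n_T = 2.2 + X.
y_i = n_i/n_T, p_i = y_i·P. K = p_D p_C / (p_A).
Equating to 0.0987 atm and solving on 0 < X < 1: X = 0.394.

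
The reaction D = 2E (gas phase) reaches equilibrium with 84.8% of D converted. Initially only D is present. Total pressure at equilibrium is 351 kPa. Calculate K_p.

K_p = 3.59e+03 kPa

Let X = conversion of D (basis 1 mol D); extent of reaction ξ = X.
At extent ξ: n_D = 1 − X; n_E = 2X.
Total moles n_T = 1 + X.
At X = 0.848: n_D = 0.152, n_E = 1.7, n_T = 1.85.
p_i = (n_i/n_T)·P. K_p = p_E^2 / (p_D) = 3.59e+03 kPa.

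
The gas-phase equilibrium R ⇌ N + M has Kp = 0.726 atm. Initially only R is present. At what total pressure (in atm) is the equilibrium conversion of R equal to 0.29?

P = 7.91 atm

Let X = conversion of R (basis 1 mol R); extent of reaction ξ = X.
Mole table: n_R = 1 − X; n_N = X; n_M = X.
Total moles n_T = 1 + X.
Kp = p_N p_M / (p_R) with p_i = (n_i/n_T)·P.
At X = 0.29: the mole-fraction product g(X) = Π y_i^ν_i = 0.09182. Since Kp = g(X)·P^{1}, P = (Kp/g)^(1/1) = (0.726/0.09182)^(1/1) = 7.91 atm.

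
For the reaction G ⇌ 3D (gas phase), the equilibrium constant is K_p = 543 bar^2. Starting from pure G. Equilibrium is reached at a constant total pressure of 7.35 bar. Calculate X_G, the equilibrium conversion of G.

X = 0.798

Basis: 1 mol G initially; let X = conversion of G. Extent ξ = X.
Mole table: n_G = 1 − X; n_D = 3X.
n_T = Σnᵢ = 1 + 2X.
y_i = n_i/n_T, p_i = y_i·P. K_p = p_D^3 / (p_G).
Equating to 543 bar^2 and solving on 0 < X < 1: X = 0.798.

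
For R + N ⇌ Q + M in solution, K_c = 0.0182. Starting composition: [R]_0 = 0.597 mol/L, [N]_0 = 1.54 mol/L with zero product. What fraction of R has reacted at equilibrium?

X = 0.188

Let X = conversion of R; extent ξ = 0.597·X mol/L.
Concentrations: [R] = 0.597 − 0.597X; [N] = 1.54 − 0.597X; [Q] = 0.597X; [M] = 0.597X.
K_c = [Q] [M] / ([R] [N]).
Setting equal to 0.0182 and solving for X on (0,1) gives X = 0.188.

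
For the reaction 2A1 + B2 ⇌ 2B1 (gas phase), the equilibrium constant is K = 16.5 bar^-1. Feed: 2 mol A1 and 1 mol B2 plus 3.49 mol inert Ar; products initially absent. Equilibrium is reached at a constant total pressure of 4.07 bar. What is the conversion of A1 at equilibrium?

Let X = conversion of A1 (basis 2 mol A1); extent of reaction ξ = X.
Mole table: n_A1 = 2 − 2X; n_B2 = 1 − X; n_B1 = 2X; n_I = 3.49 (inert).
Summing: n_T = 6.49 − X.
Mole fractions y_i = n_i/n_T; K = p_B1^2 / (p_A1^2 p_B2) with p_i = y_i·P.
Substituting and setting equal to 16.5 bar^-1 gives a polynomial in X; the root in (0,1) is X = 0.663.

X = 0.663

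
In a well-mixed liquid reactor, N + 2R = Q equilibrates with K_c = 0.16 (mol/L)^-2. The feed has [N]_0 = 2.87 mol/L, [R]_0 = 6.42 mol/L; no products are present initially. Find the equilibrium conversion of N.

X = 0.593

Let X = conversion of N; extent ξ = 2.87·X mol/L.
Concentrations: [N] = 2.87 − 2.87X; [R] = 6.42 − 5.74X; [Q] = 2.87X.
K_c = [Q] / ([N] [R]^2).
This equals 0.16 at X = 0.593 (the root in 0 < X < 1).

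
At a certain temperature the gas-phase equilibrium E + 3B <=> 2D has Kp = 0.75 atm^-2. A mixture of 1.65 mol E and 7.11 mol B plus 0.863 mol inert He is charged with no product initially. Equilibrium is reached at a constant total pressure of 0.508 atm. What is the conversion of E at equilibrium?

Take 1.65 mol E as basis and let X be its fractional conversion, so ξ = 1.65X.
At extent ξ: n_E = 1.65 − 1.65X; n_B = 7.11 − 4.95X; n_D = 3.3X; n_I = 0.863 (inert).
Summing: n_T = 9.62 − 3.3X.
Mole fractions y_i = n_i/n_T; Kp = p_D^2 / (p_E p_B^3) with p_i = y_i·P.
Substituting and setting equal to 0.75 atm^-2 gives a polynomial in X; the root in (0,1) is X = 0.243.

X = 0.243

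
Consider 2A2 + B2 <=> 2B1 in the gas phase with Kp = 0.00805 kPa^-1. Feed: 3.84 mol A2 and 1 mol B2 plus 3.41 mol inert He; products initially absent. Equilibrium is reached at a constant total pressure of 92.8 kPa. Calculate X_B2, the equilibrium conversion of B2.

X = 0.376

Basis: 1 mol B2 initially; let X = conversion of B2. Extent ξ = X.
Species balance: n_A2 = 3.84 − 2X; n_B2 = 1 − X; n_B1 = 2X; n_I = 3.41 (inert).
Summing: n_T = 8.25 − X.
With p_i = (n_i/n_T)P, Kp = p_B1^2 / (p_A2^2 p_B2).
This yields a degree-3 equation in X; solving on (0,1), X = 0.376.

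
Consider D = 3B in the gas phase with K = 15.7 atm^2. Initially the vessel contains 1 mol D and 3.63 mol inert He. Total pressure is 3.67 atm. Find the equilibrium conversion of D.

Let X = conversion of D (basis 1 mol D); extent of reaction ξ = X.
Mole table: n_D = 1 − X; n_B = 3X; n_I = 3.63 (inert).
Total moles n_T = 4.63 + 2X.
Mole fractions y_i = n_i/n_T; K = p_B^3 / (p_D) with p_i = y_i·P.
Setting this equal to 15.7 atm^2 and taking the physical root (0 < X < 1) gives X = 0.745.

X = 0.745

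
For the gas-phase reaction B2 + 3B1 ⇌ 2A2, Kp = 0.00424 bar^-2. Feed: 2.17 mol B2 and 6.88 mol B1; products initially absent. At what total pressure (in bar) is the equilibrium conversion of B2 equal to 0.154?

P = 4.46 bar

Basis: 2.17 mol B2 initially; let X = conversion of B2. Extent ξ = 2.17X.
Species balance: n_B2 = 2.17 − 2.17X; n_B1 = 6.88 − 6.51X; n_A2 = 4.34X.
Summing: n_T = 9.05 − 4.34X.
Kp = p_A2^2 / (p_B2 p_B1^3) with p_i = (n_i/n_T)·P.
At X = 0.154: the mole-fraction product g(X) = Π y_i^ν_i = 0.08419. Since Kp = g(X)·P^{-2}, P = (g/Kp)^(1/2) = (0.08419/0.00424)^(1/2) = 4.46 bar.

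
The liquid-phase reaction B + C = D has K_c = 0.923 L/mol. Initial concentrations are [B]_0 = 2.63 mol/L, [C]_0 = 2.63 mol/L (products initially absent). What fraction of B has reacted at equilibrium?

Let X = conversion of B; extent ξ = 2.63·X mol/L.
Concentrations: [B] = 2.63 − 2.63X; [C] = 2.63 − 2.63X; [D] = 2.63X.
K_c = [D] / ([B] [C]).
Solving K_c = 0.923 for X ∈ (0,1): X = 0.532.

X = 0.532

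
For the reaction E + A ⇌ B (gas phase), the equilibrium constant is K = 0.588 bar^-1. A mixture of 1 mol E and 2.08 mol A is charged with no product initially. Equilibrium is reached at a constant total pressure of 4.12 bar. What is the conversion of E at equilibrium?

X = 0.592

Take 1 mol E as basis and let X be its fractional conversion, so ξ = X.
Moles: n_E = 1 − X; n_A = 2.08 − X; n_B = X.
Summing: n_T = 3.08 − X.
With p_i = (n_i/n_T)P, K = p_B / (p_E p_A).
Equating to 0.588 bar^-1 and solving on 0 < X < 1: X = 0.592.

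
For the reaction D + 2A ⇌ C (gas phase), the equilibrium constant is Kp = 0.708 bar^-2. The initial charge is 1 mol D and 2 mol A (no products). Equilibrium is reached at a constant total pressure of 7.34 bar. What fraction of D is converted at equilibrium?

Take 1 mol D as basis and let X be its fractional conversion, so ξ = X.
At extent ξ: n_D = 1 − X; n_A = 2 − 2X; n_C = X.
n_T = Σnᵢ = 3 − 2X.
Mole fractions y_i = n_i/n_T; Kp = p_C / (p_D p_A^2) with p_i = y_i·P.
Substituting and setting equal to 0.708 bar^-2 gives a polynomial in X; the root in (0,1) is X = 0.780.

X = 0.780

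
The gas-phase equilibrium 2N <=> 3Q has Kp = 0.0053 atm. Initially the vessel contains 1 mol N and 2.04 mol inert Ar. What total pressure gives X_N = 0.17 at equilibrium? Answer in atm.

Let X = conversion of N (basis 1 mol N); extent of reaction ξ = 0.5X.
At extent ξ: n_N = 1 − X; n_Q = 1.5X; n_I = 2.04 (inert).
Total moles n_T = 3.04 + 0.5X.
Kp = p_Q^3 / (p_N^2) with p_i = (n_i/n_T)·P.
At X = 0.17: the mole-fraction product g(X) = Π y_i^ν_i = 0.007702. Since Kp = g(X)·P^{1}, P = (Kp/g)^(1/1) = (0.0053/0.007702)^(1/1) = 0.688 atm.

P = 0.688 atm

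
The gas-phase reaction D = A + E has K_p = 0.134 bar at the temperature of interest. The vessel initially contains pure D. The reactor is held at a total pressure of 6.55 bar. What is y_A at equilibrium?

Take 1 mol D as basis and let X be its fractional conversion, so ξ = X.
Mole table: n_D = 1 − X; n_A = X; n_E = X.
Summing: n_T = 1 + X.
With p_i = (n_i/n_T)P, K_p = p_A p_E / (p_D).
Equating to 0.134 bar and solving on 0 < X < 1: X = 0.142.
Then n_A = 0.142, n_T = 1.14, so y_A = 0.124.

y_A = 0.124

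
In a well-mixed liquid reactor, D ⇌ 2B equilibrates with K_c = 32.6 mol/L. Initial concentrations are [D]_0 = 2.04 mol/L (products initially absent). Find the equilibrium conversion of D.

X = 0.828

Let X = conversion of D; extent ξ = 2.04·X mol/L.
Concentrations: [D] = 2.04 − 2.04X; [B] = 4.08X.
K_c = [B]^2 / ([D]).
Setting equal to 32.6 and solving for X on (0,1) gives X = 0.828.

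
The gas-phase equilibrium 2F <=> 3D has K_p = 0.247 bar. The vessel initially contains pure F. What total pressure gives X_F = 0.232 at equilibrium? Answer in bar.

Let X = conversion of F (basis 1 mol F); extent of reaction ξ = 0.5X.
At extent ξ: n_F = 1 − X; n_D = 1.5X.
Total moles n_T = 1 + 0.5X.
K_p = p_D^3 / (p_F^2) with p_i = (n_i/n_T)·P.
At X = 0.232: the mole-fraction product g(X) = Π y_i^ν_i = 0.06403. Since K_p = g(X)·P^{1}, P = (K_p/g)^(1/1) = (0.247/0.06403)^(1/1) = 3.86 bar.

P = 3.86 bar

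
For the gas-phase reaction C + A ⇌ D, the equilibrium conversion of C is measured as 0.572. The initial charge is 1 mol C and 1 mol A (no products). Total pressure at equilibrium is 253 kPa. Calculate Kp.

Let X = conversion of C (basis 1 mol C); extent of reaction ξ = X.
At extent ξ: n_C = 1 − X; n_A = 1 − X; n_D = X.
Total moles n_T = 2 − X.
At X = 0.572: n_C = 0.428, n_A = 0.428, n_D = 0.572, n_T = 1.43.
p_i = (n_i/n_T)·P. Kp = p_D / (p_C p_A) = 0.0176 kPa^-1.

Kp = 0.0176 kPa^-1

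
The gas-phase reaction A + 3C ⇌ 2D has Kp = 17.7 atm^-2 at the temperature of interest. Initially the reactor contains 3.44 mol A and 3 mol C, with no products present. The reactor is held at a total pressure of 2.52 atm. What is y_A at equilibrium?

Let X = conversion of C (basis 3 mol C); extent of reaction ξ = X.
Species balance: n_A = 3.44 − X; n_C = 3 − 3X; n_D = 2X.
Total moles n_T = 6.44 − 2X.
With p_i = (n_i/n_T)P, Kp = p_D^2 / (p_A p_C^3).
Equating to 17.7 atm^-2 and solving on 0 < X < 1: X = 0.804.
Then n_A = 2.64, n_T = 4.83, so y_A = 0.546.

y_A = 0.546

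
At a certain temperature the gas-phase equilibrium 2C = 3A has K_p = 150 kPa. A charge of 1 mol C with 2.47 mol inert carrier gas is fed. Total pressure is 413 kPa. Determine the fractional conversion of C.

Let X = conversion of C (basis 1 mol C); extent of reaction ξ = 0.5X.
Mole table: n_C = 1 − X; n_A = 1.5X; n_I = 2.47 (inert).
Total moles n_T = 3.47 + 0.5X.
Mole fractions y_i = n_i/n_T; K_p = p_A^3 / (p_C^2) with p_i = y_i·P.
This yields a degree-3 equation in X; solving on (0,1), X = 0.478.

X = 0.478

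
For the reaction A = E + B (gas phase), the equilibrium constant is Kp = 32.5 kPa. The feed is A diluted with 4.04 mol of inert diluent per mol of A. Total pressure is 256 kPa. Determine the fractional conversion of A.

X = 0.560

Let X = conversion of A (basis 1 mol A); extent of reaction ξ = X.
Moles: n_A = 1 − X; n_E = X; n_B = X; n_I = 4.04 (inert).
Total moles n_T = 5.04 + X.
With p_i = (n_i/n_T)P, Kp = p_E p_B / (p_A).
Equating to 32.5 kPa and solving on 0 < X < 1: X = 0.560.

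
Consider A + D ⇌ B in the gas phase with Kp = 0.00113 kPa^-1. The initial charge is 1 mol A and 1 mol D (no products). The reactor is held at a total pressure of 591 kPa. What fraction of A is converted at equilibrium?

Basis: 1 mol A initially; let X = conversion of A. Extent ξ = X.
Species balance: n_A = 1 − X; n_D = 1 − X; n_B = X.
Summing: n_T = 2 − X.
With p_i = (n_i/n_T)P, Kp = p_B / (p_A p_D).
Equating to 0.00113 kPa^-1 and solving on 0 < X < 1: X = 0.226.

X = 0.226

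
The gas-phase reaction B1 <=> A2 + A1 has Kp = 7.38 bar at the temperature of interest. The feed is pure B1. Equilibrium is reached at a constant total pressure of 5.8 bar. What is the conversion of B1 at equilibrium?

Take 1 mol B1 as basis and let X be its fractional conversion, so ξ = X.
Moles: n_B1 = 1 − X; n_A2 = X; n_A1 = X.
Summing: n_T = 1 + X.
With p_i = (n_i/n_T)P, Kp = p_A2 p_A1 / (p_B1).
Setting this equal to 7.38 bar and taking the physical root (0 < X < 1) gives X = 0.748.

X = 0.748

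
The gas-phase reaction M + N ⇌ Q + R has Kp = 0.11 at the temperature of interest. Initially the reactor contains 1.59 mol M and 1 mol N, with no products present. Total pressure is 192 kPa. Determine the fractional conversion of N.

X = 0.311

Basis: 1 mol N initially; let X = conversion of N. Extent ξ = X.
Moles: n_M = 1.59 − X; n_N = 1 − X; n_Q = X; n_R = X.
n_T stays at 2.59 (no change in mole number).
y_i = n_i/n_T, p_i = y_i·P. Kp = p_Q p_R / (p_M p_N).
Setting this equal to 0.11 and taking the physical root (0 < X < 1) gives X = 0.311.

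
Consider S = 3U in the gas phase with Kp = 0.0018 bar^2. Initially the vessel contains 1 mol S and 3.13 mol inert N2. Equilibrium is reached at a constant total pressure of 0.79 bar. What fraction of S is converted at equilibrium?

Basis: 1 mol S initially; let X = conversion of S. Extent ξ = X.
Mole table: n_S = 1 − X; n_U = 3X; n_I = 3.13 (inert).
Total moles n_T = 4.13 + 2X.
y_i = n_i/n_T, p_i = y_i·P. Kp = p_U^3 / (p_S).
Substituting and setting equal to 0.0018 bar^2 gives a polynomial in X; the root in (0,1) is X = 0.122.

X = 0.122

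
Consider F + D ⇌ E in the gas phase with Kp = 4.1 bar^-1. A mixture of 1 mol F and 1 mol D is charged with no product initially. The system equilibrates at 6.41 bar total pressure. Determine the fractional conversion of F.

Let X = conversion of F (basis 1 mol F); extent of reaction ξ = X.
At extent ξ: n_F = 1 − X; n_D = 1 − X; n_E = X.
Summing: n_T = 2 − X.
y_i = n_i/n_T, p_i = y_i·P. Kp = p_E / (p_F p_D).
This yields a degree-2 equation in X; solving on (0,1), X = 0.809.

X = 0.809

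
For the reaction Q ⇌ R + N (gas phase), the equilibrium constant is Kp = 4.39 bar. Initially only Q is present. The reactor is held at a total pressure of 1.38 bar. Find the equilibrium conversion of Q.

Basis: 1 mol Q initially; let X = conversion of Q. Extent ξ = X.
Moles: n_Q = 1 − X; n_R = X; n_N = X.
Total moles n_T = 1 + X.
Mole fractions y_i = n_i/n_T; Kp = p_R p_N / (p_Q) with p_i = y_i·P.
This yields a degree-2 equation in X; solving on (0,1), X = 0.872.

X = 0.872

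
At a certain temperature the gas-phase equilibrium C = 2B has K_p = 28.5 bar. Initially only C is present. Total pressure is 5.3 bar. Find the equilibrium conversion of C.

X = 0.757

Take 1 mol C as basis and let X be its fractional conversion, so ξ = X.
Species balance: n_C = 1 − X; n_B = 2X.
Summing: n_T = 1 + X.
Mole fractions y_i = n_i/n_T; K_p = p_B^2 / (p_C) with p_i = y_i·P.
This yields a degree-2 equation in X; solving on (0,1), X = 0.757.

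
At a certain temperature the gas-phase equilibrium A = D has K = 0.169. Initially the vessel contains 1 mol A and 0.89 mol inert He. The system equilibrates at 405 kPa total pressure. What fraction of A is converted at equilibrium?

X = 0.145

Basis: 1 mol A initially; let X = conversion of A. Extent ξ = X.
At extent ξ: n_A = 1 − X; n_D = X; n_I = 0.89 (inert).
Since Δν = 0, n_T = 1.89 throughout.
Mole fractions y_i = n_i/n_T; K = p_D / (p_A) with p_i = y_i·P.
Substituting and setting equal to 0.169 gives a polynomial in X; the root in (0,1) is X = 0.145.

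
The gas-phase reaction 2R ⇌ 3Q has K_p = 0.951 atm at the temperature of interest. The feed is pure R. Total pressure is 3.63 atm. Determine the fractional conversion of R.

X = 0.341

Let X = conversion of R (basis 1 mol R); extent of reaction ξ = 0.5X.
Moles: n_R = 1 − X; n_Q = 1.5X.
Total moles n_T = 1 + 0.5X.
Mole fractions y_i = n_i/n_T; K_p = p_Q^3 / (p_R^2) with p_i = y_i·P.
This yields a degree-3 equation in X; solving on (0,1), X = 0.341.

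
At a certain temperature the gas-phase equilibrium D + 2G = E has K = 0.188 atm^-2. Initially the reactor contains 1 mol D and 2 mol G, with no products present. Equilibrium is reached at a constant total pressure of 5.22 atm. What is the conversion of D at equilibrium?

X = 0.540

Take 1 mol D as basis and let X be its fractional conversion, so ξ = X.
Mole table: n_D = 1 − X; n_G = 2 − 2X; n_E = X.
n_T = Σnᵢ = 3 − 2X.
With p_i = (n_i/n_T)P, K = p_E / (p_D p_G^2).
Substituting and setting equal to 0.188 atm^-2 gives a polynomial in X; the root in (0,1) is X = 0.540.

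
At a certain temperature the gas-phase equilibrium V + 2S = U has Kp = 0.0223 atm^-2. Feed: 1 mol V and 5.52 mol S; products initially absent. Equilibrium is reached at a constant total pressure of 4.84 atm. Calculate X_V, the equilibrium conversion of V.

Let X = conversion of V (basis 1 mol V); extent of reaction ξ = X.
At extent ξ: n_V = 1 − X; n_S = 5.52 − 2X; n_U = X.
Total moles n_T = 6.52 − 2X.
Mole fractions y_i = n_i/n_T; Kp = p_U / (p_V p_S^2) with p_i = y_i·P.
Equating to 0.0223 atm^-2 and solving on 0 < X < 1: X = 0.266.

X = 0.266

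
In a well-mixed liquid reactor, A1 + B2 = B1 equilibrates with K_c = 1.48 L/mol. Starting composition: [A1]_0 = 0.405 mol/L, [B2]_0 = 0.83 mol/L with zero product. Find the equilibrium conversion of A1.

X = 0.484

Let X = conversion of A1; extent ξ = 0.405·X mol/L.
Concentrations: [A1] = 0.405 − 0.405X; [B2] = 0.83 − 0.405X; [B1] = 0.405X.
K_c = [B1] / ([A1] [B2]).
Solving K_c = 1.48 for X ∈ (0,1): X = 0.484.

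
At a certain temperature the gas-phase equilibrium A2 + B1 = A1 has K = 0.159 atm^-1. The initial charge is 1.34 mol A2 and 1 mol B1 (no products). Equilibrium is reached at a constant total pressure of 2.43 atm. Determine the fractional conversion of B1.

X = 0.172

Take 1 mol B1 as basis and let X be its fractional conversion, so ξ = X.
Mole table: n_A2 = 1.34 − X; n_B1 = 1 − X; n_A1 = X.
n_T = Σnᵢ = 2.34 − X.
With p_i = (n_i/n_T)P, K = p_A1 / (p_A2 p_B1).
Equating to 0.159 atm^-1 and solving on 0 < X < 1: X = 0.172.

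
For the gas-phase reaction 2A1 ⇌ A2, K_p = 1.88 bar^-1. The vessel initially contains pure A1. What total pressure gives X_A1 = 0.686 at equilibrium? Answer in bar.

P = 1.22 bar

Basis: 1 mol A1 initially; let X = conversion of A1. Extent ξ = 0.5X.
Species balance: n_A1 = 1 − X; n_A2 = 0.5X.
n_T = Σnᵢ = 1 − 0.5X.
K_p = p_A2 / (p_A1^2) with p_i = (n_i/n_T)·P.
At X = 0.686: the mole-fraction product g(X) = Π y_i^ν_i = 2.286. Since K_p = g(X)·P^{-1}, P = (g/K_p)^(1/1) = (2.286/1.88)^(1/1) = 1.22 bar.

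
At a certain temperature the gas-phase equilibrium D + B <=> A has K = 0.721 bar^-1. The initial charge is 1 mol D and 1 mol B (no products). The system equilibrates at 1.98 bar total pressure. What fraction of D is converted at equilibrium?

Basis: 1 mol D initially; let X = conversion of D. Extent ξ = X.
Species balance: n_D = 1 − X; n_B = 1 − X; n_A = X.
Summing: n_T = 2 − X.
With p_i = (n_i/n_T)P, K = p_A / (p_D p_B).
This yields a degree-2 equation in X; solving on (0,1), X = 0.358.

X = 0.358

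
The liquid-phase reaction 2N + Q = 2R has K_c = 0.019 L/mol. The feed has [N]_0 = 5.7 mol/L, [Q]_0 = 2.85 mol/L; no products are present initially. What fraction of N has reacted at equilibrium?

Let X = conversion of N; extent ξ = 5.7X/2 mol/L.
Concentrations: [N] = 5.7 − 5.7X; [Q] = 2.85 − 2.85X; [R] = 5.7X.
K_c = [R]^2 / ([N]^2 [Q]).
This equals 0.019 at X = 0.175 (the root in 0 < X < 1).

X = 0.175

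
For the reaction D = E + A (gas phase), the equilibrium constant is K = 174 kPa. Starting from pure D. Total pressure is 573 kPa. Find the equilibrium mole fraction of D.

y_D = 0.349

Basis: 1 mol D initially; let X = conversion of D. Extent ξ = X.
Species balance: n_D = 1 − X; n_E = X; n_A = X.
Summing: n_T = 1 + X.
With p_i = (n_i/n_T)P, K = p_E p_A / (p_D).
Setting this equal to 174 kPa and taking the physical root (0 < X < 1) gives X = 0.483.
Then n_D = 0.517, n_T = 1.48, so y_D = 0.349.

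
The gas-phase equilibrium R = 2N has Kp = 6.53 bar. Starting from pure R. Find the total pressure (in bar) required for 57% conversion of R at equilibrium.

Take 1 mol R as basis and let X be its fractional conversion, so ξ = X.
Species balance: n_R = 1 − X; n_N = 2X.
n_T = Σnᵢ = 1 + X.
Kp = p_N^2 / (p_R) with p_i = (n_i/n_T)·P.
At X = 0.57: the mole-fraction product g(X) = Π y_i^ν_i = 1.925. Since Kp = g(X)·P^{1}, P = (Kp/g)^(1/1) = (6.53/1.925)^(1/1) = 3.39 bar.

P = 3.39 bar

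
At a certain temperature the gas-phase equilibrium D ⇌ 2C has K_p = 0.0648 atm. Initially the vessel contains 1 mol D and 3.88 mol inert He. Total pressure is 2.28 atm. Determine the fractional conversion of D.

X = 0.172

Basis: 1 mol D initially; let X = conversion of D. Extent ξ = X.
At extent ξ: n_D = 1 − X; n_C = 2X; n_I = 3.88 (inert).
Total moles n_T = 4.88 + X.
y_i = n_i/n_T, p_i = y_i·P. K_p = p_C^2 / (p_D).
This yields a degree-2 equation in X; solving on (0,1), X = 0.172.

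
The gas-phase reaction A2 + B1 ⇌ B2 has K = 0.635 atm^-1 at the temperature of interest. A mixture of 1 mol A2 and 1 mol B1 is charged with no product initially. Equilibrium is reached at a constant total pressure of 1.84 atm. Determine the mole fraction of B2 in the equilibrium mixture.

Let X = conversion of A2 (basis 1 mol A2); extent of reaction ξ = X.
Mole table: n_A2 = 1 − X; n_B1 = 1 − X; n_B2 = X.
n_T = Σnᵢ = 2 − X.
With p_i = (n_i/n_T)P, K = p_B2 / (p_A2 p_B1).
Equating to 0.635 atm^-1 and solving on 0 < X < 1: X = 0.321.
Then n_B2 = 0.321, n_T = 1.68, so y_B2 = 0.191.

y_B2 = 0.191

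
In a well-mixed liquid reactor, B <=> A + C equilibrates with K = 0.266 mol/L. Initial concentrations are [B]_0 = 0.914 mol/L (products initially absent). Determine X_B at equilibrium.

X = 0.413

Let X = conversion of B; extent ξ = 0.914·X mol/L.
Concentrations: [B] = 0.914 − 0.914X; [A] = 0.914X; [C] = 0.914X.
K = [A] [C] / ([B]).
This equals 0.266 at X = 0.413 (the root in 0 < X < 1).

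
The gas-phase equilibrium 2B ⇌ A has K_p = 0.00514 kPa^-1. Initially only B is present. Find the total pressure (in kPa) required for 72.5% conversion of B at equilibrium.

Take 1 mol B as basis and let X be its fractional conversion, so ξ = 0.5X.
Species balance: n_B = 1 − X; n_A = 0.5X.
Total moles n_T = 1 − 0.5X.
K_p = p_A / (p_B^2) with p_i = (n_i/n_T)·P.
At X = 0.725: the mole-fraction product g(X) = Π y_i^ν_i = 3.056. Since K_p = g(X)·P^{-1}, P = (g/K_p)^(1/1) = (3.056/0.00514)^(1/1) = 595 kPa.

P = 595 kPa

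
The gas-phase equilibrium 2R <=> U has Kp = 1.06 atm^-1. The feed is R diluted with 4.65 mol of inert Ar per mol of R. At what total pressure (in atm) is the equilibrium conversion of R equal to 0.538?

Take 1 mol R as basis and let X be its fractional conversion, so ξ = 0.5X.
Moles: n_R = 1 − X; n_U = 0.5X; n_I = 4.65 (inert).
Summing: n_T = 5.65 − 0.5X.
Kp = p_U / (p_R^2) with p_i = (n_i/n_T)·P.
At X = 0.538: the mole-fraction product g(X) = Π y_i^ν_i = 6.782. Since Kp = g(X)·P^{-1}, P = (g/Kp)^(1/1) = (6.782/1.06)^(1/1) = 6.4 atm.

P = 6.4 atm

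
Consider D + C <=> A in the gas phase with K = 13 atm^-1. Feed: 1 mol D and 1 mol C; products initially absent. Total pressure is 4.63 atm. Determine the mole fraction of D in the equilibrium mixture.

y_D = 0.113

Let X = conversion of D (basis 1 mol D); extent of reaction ξ = X.
Moles: n_D = 1 − X; n_C = 1 − X; n_A = X.
Summing: n_T = 2 − X.
With p_i = (n_i/n_T)P, K = p_A / (p_D p_C).
Equating to 13 atm^-1 and solving on 0 < X < 1: X = 0.872.
Then n_D = 0.128, n_T = 1.13, so y_D = 0.113.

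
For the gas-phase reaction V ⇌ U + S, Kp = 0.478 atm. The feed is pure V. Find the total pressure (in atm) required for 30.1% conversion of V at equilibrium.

P = 4.8 atm

Let X = conversion of V (basis 1 mol V); extent of reaction ξ = X.
Mole table: n_V = 1 − X; n_U = X; n_S = X.
n_T = Σnᵢ = 1 + X.
Kp = p_U p_S / (p_V) with p_i = (n_i/n_T)·P.
At X = 0.301: the mole-fraction product g(X) = Π y_i^ν_i = 0.09963. Since Kp = g(X)·P^{1}, P = (Kp/g)^(1/1) = (0.478/0.09963)^(1/1) = 4.8 atm.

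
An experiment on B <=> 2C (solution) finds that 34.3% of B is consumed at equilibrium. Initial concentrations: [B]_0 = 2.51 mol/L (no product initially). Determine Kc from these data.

Let X = conversion of B.
Concentrations: [B] = 2.51 − 2.51X; [C] = 5.02X.
At X = 0.343: [B] = 1.65, [C] = 1.72.
Kc = [C]^2 / ([B]) = 1.8 mol/L.

Kc = 1.8 mol/L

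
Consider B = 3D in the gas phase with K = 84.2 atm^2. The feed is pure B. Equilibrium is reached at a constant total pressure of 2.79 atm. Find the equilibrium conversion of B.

Basis: 1 mol B initially; let X = conversion of B. Extent ξ = X.
Mole table: n_B = 1 − X; n_D = 3X.
Summing: n_T = 1 + 2X.
With p_i = (n_i/n_T)P, K = p_D^3 / (p_B).
Equating to 84.2 atm^2 and solving on 0 < X < 1: X = 0.808.

X = 0.808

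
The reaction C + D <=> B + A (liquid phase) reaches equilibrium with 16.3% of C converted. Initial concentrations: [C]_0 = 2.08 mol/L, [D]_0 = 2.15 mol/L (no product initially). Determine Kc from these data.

Let X = conversion of C.
Concentrations: [C] = 2.08 − 2.08X; [D] = 2.15 − 2.08X; [B] = 2.08X; [A] = 2.08X.
At X = 0.163: [C] = 1.74, [D] = 1.81, [B] = 0.339, [A] = 0.339.
Kc = [B] [A] / ([C] [D]) = 0.0365.

Kc = 0.0365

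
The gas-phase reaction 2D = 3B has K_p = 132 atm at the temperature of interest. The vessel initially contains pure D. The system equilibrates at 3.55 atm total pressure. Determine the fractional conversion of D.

Let X = conversion of D (basis 1 mol D); extent of reaction ξ = 0.5X.
Species balance: n_D = 1 − X; n_B = 1.5X.
Total moles n_T = 1 + 0.5X.
y_i = n_i/n_T, p_i = y_i·P. K_p = p_B^3 / (p_D^2).
Setting this equal to 132 atm and taking the physical root (0 < X < 1) gives X = 0.814.

X = 0.814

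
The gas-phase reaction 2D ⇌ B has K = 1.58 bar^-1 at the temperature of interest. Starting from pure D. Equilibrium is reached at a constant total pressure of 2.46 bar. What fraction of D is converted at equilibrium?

Take 1 mol D as basis and let X be its fractional conversion, so ξ = 0.5X.
Species balance: n_D = 1 − X; n_B = 0.5X.
Summing: n_T = 1 − 0.5X.
y_i = n_i/n_T, p_i = y_i·P. K = p_B / (p_D^2).
This yields a degree-2 equation in X; solving on (0,1), X = 0.754.

X = 0.754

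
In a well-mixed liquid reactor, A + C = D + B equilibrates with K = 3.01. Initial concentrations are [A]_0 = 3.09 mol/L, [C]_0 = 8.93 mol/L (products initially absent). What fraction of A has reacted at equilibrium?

X = 0.874

Let X = conversion of A; extent ξ = 3.09·X mol/L.
Concentrations: [A] = 3.09 − 3.09X; [C] = 8.93 − 3.09X; [D] = 3.09X; [B] = 3.09X.
K = [D] [B] / ([A] [C]).
Setting equal to 3.01 and solving for X on (0,1) gives X = 0.874.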